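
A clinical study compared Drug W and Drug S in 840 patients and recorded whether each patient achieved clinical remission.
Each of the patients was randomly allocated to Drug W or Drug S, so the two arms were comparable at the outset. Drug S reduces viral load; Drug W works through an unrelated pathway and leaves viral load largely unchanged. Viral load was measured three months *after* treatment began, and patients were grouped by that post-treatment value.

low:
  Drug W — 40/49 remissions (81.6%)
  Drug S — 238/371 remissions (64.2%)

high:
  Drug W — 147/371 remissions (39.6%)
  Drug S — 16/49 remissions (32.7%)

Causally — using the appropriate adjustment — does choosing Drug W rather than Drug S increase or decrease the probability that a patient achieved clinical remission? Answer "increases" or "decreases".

The distribution of viral load is itself part of what the drug does — it is an intermediate outcome. Holding it fixed would remove that part of the effect; the total effect is the pooled difference.
Pooled: Drug W 44.5% vs Drug S 60.5%; Drug S is higher overall.

decreases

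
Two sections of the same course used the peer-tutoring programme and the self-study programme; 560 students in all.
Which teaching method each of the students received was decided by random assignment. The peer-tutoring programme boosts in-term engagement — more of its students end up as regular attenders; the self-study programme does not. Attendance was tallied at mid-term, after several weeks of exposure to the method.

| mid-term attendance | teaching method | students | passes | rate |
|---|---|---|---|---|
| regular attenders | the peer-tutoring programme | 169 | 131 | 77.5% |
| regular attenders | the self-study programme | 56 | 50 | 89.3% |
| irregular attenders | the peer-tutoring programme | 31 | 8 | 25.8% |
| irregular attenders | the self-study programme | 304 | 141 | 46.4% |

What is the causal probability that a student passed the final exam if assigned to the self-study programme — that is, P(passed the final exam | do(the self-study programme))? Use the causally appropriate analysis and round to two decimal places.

The stratified and pooled comparisons disagree (the self-study programme wins within each mid-term attendance; the peer-tutoring programme wins overall), so the answer turns on the causal role of mid-term attendance.
Mid-term attendance here is a post-treatment variable shaped by the teaching method; conditioning on it would introduce bias rather than remove it. The overall comparison is the causal one.
So P(outcome | do(the self-study programme)) is just the pooled rate for the self-study programme: 191/360 = 0.531.

0.53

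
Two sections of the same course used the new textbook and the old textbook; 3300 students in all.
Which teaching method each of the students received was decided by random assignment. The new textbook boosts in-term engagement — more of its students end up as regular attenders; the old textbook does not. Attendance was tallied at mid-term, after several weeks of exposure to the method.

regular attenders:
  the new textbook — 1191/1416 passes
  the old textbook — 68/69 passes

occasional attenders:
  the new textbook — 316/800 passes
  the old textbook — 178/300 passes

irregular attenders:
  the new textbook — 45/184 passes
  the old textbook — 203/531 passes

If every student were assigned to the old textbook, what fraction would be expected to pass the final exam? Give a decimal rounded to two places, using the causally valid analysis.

0.50

Within every mid-term attendance level the old textbook has the higher rate, yet pooled the new textbook does — Simpson's reversal.
Mid-term attendance here is a post-treatment variable shaped by the teaching method; conditioning on it would introduce bias rather than remove it. The overall comparison is the causal one.
So P(outcome | do(the old textbook)) is just the pooled rate for the old textbook: 449/900 = 0.499.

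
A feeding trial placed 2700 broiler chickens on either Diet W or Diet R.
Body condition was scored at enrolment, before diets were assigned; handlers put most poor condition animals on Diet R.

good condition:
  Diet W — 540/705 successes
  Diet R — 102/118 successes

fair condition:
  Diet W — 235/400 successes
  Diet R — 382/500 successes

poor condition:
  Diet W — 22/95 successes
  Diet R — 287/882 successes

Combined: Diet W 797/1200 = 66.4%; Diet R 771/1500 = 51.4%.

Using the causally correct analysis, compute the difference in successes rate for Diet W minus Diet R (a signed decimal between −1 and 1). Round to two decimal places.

Starting body condition is set before the diet has any effect — it is not caused by the diet — and it independently drives the outcome. That makes it a confounder, so the causal comparison is within starting body condition levels.
Adjusting over the population distribution of starting body condition: 0.305·(0.766−0.864) + 0.333·(0.588−0.764) + 0.362·(0.232−0.325) = -0.123.

-0.12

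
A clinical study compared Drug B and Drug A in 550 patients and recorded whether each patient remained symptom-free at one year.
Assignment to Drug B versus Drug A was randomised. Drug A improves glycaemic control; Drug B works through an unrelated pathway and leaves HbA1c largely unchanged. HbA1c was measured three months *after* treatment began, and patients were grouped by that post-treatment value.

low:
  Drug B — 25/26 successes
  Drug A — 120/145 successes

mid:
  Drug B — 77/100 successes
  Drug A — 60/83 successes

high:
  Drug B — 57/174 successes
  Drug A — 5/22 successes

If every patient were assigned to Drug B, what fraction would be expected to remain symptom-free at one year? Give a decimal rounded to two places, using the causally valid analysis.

Within every HbA1c level Drug B has the higher rate, yet pooled Drug A does — Simpson's reversal.
HbA1c lies on the pathway drug → HbA1c → outcome, so adjusting for it blocks the indirect effect. For the total causal effect of drug, use the unadjusted pooled rates.
So P(outcome | do(Drug B)) is just the pooled rate for Drug B: 159/300 = 0.530.

0.53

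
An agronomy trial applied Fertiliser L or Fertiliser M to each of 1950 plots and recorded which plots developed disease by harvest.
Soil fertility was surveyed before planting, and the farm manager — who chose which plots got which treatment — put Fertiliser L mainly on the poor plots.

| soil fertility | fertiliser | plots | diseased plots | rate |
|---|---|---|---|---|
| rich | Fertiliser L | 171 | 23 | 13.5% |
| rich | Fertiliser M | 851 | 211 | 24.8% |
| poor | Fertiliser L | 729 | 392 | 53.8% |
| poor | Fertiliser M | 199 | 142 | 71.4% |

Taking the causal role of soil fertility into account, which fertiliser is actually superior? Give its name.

Within every soil fertility level Fertiliser L has the lower rate, yet pooled Fertiliser M does — Simpson's reversal.
Soil fertility differs across fertilisers for reasons unrelated to any effect of the fertiliser itself, and it separately predicts the outcome — a classic confounder. We must compare within soil fertility levels.
Within each level — rich: 13.5% vs 24.8%; poor: 53.8% vs 71.4% — Fertiliser L is lower every time.

Fertiliser L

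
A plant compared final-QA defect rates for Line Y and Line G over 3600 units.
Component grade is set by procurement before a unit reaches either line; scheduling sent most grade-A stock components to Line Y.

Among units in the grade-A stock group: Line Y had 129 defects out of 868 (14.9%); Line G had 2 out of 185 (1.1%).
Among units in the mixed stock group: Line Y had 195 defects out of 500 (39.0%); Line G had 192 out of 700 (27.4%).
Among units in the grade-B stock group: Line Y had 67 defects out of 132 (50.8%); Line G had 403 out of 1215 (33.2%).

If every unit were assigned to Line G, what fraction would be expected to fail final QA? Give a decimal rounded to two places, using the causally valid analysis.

Here component grade is a common cause — it drives both which line a case falls under and the outcome. The crude comparison mixes populations; the stratum-specific rates are the causally relevant ones.
Standardising Line G to the population component grade mix: 0.292·2/185 + 0.333·192/700 + 0.374·403/1215 = 0.219.

0.22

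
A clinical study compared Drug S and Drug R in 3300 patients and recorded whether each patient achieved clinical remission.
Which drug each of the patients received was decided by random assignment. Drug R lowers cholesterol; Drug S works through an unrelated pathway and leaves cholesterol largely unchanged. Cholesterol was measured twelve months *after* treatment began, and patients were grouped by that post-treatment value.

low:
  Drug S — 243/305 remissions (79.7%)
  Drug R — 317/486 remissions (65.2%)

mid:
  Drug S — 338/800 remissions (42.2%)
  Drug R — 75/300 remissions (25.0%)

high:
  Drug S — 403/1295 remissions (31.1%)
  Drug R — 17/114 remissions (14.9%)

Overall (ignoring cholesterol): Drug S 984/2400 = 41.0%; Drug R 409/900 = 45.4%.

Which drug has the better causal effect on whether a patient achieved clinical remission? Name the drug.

Drug R

The cholesterol-specific comparison favours Drug S throughout, but the pooled figures favour Drug R. The question is whether to condition on cholesterol.
Cholesterol here is a post-treatment variable shaped by the drug; conditioning on it would introduce bias rather than remove it. The overall comparison is the causal one.
Pooled: Drug S 41.0% vs Drug R 45.4%; Drug R is higher overall.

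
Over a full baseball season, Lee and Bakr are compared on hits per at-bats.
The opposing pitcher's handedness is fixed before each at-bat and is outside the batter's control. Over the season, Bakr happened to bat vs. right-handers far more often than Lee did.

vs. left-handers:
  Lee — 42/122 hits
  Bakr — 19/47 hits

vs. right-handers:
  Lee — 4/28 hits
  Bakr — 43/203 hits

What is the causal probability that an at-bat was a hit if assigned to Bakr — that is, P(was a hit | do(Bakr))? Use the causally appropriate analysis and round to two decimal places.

0.29

Bakr is higher inside every pitcher handedness stratum but Lee is higher in aggregate. Whether to stratify depends on how pitcher handedness relates to the player.
The imbalance in pitcher handedness arose from how at-bats were allocated, not from anything the player did; and pitcher handedness independently affects the outcome. The pooled gap is confounded — condition on pitcher handedness.
Standardising Bakr to the population pitcher handedness mix: 0.422·19/47 + 0.578·43/203 = 0.293.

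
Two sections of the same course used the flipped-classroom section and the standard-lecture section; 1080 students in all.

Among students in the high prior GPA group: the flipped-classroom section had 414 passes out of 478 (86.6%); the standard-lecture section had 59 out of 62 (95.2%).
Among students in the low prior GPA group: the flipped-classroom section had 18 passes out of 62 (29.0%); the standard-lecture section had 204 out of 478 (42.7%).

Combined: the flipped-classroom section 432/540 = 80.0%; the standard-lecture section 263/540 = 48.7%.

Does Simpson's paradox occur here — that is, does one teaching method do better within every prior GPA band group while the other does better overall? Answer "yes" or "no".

yes

Within each prior GPA band level (high prior GPA 86.6% vs 95.2%; low prior GPA 29.0% vs 42.7%), the standard-lecture section has the higher rate every time. Pooled: 80.0% vs 48.7% — the flipped-classroom section has the higher rate overall. The two comparisons disagree.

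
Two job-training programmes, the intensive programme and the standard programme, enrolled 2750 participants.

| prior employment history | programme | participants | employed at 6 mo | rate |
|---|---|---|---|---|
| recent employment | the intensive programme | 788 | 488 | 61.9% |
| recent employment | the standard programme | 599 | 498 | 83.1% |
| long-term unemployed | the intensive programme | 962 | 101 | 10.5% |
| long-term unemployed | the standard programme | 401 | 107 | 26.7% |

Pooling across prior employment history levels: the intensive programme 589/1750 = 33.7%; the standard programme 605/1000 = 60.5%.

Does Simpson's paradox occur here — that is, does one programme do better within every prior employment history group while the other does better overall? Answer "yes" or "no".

Within each prior employment history level (recent employment 61.9% vs 83.1%; long-term unemployed 10.5% vs 26.7%), the standard programme has the higher rate every time. Pooled: 33.7% vs 60.5% — the standard programme has the higher rate overall. They agree.

no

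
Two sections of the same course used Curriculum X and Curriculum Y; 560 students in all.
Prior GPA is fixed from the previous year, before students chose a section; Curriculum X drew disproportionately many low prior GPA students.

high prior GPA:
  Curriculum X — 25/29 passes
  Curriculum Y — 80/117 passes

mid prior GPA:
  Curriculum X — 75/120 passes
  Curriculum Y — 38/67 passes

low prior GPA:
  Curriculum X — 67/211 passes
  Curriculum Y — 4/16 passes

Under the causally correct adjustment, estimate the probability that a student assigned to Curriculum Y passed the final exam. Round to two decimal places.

0.47

Here prior GPA band is a common cause — it drives both which teaching method a case falls under and the outcome. The crude comparison mixes populations; the stratum-specific rates are the causally relevant ones.
Standardising Curriculum Y to the population prior GPA band mix: 0.261·80/117 + 0.334·38/67 + 0.405·4/16 = 0.469.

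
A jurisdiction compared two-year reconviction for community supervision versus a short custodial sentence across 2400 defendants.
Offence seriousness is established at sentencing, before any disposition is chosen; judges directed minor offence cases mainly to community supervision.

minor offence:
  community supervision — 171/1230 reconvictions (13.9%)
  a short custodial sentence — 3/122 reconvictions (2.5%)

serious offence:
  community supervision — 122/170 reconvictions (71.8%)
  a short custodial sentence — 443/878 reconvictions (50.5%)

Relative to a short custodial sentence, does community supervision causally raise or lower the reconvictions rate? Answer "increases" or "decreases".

Offence seriousness is set before the disposition has any effect — it is not caused by the disposition — and it independently drives the outcome. That makes it a confounder, so the causal comparison is within offence seriousness levels.
Within each level — minor offence: 13.9% vs 2.5%; serious offence: 71.8% vs 50.5% — a short custodial sentence is lower every time.

increases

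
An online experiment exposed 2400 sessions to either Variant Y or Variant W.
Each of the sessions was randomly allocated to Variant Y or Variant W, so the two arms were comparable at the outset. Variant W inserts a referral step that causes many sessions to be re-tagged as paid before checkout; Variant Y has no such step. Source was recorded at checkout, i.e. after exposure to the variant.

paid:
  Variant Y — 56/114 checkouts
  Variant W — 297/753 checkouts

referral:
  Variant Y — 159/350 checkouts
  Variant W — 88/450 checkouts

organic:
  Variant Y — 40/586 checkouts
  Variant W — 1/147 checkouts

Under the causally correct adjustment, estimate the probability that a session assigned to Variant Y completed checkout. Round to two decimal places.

Within every traffic source level Variant Y has the higher rate, yet pooled Variant W does — Simpson's reversal.
Traffic source here is a post-treatment variable shaped by the variant; conditioning on it would introduce bias rather than remove it. The overall comparison is the causal one.
So P(outcome | do(Variant Y)) is just the pooled rate for Variant Y: 255/1050 = 0.243.

0.24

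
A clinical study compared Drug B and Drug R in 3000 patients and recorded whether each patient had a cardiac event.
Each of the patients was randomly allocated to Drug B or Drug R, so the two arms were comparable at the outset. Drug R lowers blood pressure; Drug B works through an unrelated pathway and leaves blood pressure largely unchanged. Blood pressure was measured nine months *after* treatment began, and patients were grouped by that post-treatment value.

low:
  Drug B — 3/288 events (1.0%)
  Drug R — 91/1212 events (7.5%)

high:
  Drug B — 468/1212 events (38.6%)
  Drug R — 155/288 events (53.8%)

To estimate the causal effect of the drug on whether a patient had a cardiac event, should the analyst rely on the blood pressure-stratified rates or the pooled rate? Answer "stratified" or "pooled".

pooled

Blood pressure is recorded after the drug and is itself shifted by it — it sits on the causal path from drug to outcome. Conditioning on a mediator would strip out part of the effect we want; the pooled comparison gives the total causal effect.
Pooled: Drug B 31.4% vs Drug R 16.4%; Drug R is lower overall.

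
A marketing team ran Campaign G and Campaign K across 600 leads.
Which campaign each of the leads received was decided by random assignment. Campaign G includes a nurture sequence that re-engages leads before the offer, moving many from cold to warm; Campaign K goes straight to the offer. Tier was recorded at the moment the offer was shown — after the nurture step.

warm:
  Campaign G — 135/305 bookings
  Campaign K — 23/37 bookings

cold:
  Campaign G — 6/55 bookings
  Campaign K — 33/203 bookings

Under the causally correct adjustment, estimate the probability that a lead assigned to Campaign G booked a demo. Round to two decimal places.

0.39

The stratified and pooled comparisons disagree (Campaign K wins within each engagement tier; Campaign G wins overall), so the answer turns on the causal role of engagement tier.
Engagement tier lies on the pathway campaign → engagement tier → outcome, so adjusting for it blocks the indirect effect. For the total causal effect of campaign, use the unadjusted pooled rates.
So P(outcome | do(Campaign G)) is just the pooled rate for Campaign G: 141/360 = 0.392.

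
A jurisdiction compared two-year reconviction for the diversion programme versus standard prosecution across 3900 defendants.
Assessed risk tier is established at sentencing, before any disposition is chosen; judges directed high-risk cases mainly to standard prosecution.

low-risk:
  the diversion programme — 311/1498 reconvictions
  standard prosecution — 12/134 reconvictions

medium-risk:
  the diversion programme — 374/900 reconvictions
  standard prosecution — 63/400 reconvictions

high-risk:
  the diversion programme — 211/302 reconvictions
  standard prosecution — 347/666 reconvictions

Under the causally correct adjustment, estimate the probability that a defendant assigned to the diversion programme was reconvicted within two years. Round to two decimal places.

0.40

Assessed risk tier differs across dispositions for reasons unrelated to any effect of the disposition itself, and it separately predicts the outcome — a classic confounder. We must compare within assessed risk tier levels.
Standardising the diversion programme to the population assessed risk tier mix: 0.418·311/1498 + 0.333·374/900 + 0.248·211/302 = 0.399.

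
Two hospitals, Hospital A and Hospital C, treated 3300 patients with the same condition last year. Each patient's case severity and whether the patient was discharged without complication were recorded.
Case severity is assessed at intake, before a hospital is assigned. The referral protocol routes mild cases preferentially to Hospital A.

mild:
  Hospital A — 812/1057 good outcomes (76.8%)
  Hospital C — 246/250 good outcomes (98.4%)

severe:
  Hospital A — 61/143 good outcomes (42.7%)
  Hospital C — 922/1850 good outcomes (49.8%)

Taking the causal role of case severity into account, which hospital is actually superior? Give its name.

Hospital C

Case severity satisfies the back-door criterion: it is not a descendant of the hospital, and it blocks the spurious path from hospital to outcome. Adjusting for it (i.e., using the within-case severity rates) gives the causal effect.
Within each level — mild: 76.8% vs 98.4%; severe: 42.7% vs 49.8% — Hospital C is higher every time.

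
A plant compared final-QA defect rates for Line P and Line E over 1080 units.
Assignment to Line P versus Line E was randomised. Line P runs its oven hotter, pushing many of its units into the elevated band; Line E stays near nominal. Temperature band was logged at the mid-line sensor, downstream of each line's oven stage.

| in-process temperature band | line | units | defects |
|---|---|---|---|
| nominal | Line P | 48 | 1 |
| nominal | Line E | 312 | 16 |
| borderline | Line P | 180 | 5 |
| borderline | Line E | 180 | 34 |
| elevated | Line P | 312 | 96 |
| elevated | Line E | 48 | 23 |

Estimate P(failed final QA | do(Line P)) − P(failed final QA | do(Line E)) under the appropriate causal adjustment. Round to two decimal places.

In-process temperature band lies on the pathway line → in-process temperature band → outcome, so adjusting for it blocks the indirect effect. For the total causal effect of line, use the unadjusted pooled rates.
The causal difference is the pooled difference: 0.189 − 0.135 = +0.054.

+0.05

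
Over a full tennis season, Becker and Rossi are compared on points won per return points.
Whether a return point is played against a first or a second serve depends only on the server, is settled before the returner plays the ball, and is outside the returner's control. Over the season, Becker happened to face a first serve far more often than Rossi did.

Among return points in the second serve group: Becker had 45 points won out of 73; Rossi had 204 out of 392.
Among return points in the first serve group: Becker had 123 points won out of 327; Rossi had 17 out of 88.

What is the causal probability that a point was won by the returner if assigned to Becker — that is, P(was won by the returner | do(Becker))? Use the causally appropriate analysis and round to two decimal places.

Becker is higher inside every serve type stratum but Rossi is higher in aggregate. Whether to stratify depends on how serve type relates to the player.
The imbalance in serve type arose from how return points were allocated, not from anything the player did; and serve type independently affects the outcome. The pooled gap is confounded — condition on serve type.
Standardising Becker to the population serve type mix: 0.528·45/73 + 0.472·123/327 = 0.503.

0.50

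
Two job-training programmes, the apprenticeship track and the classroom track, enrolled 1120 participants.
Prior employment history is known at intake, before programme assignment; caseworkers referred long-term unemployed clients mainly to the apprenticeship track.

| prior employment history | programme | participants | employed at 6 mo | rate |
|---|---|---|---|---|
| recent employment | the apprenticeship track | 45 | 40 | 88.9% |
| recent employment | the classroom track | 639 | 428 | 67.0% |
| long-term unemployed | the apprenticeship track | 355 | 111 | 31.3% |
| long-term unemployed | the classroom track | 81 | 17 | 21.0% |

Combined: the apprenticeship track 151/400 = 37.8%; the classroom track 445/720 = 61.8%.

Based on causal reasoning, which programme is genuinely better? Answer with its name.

the apprenticeship track

The stratified and pooled comparisons disagree (the apprenticeship track wins within each prior employment history; the classroom track wins overall), so the answer turns on the causal role of prior employment history.
Nothing the programme does changes prior employment history; the imbalance is an allocation artefact. With prior employment history also predicting the outcome, the pooled figure is confounded, and the within-stratum comparison is the causal one.
Within each level — recent employment: 88.9% vs 67.0%; long-term unemployed: 31.3% vs 21.0% — the apprenticeship track is higher every time.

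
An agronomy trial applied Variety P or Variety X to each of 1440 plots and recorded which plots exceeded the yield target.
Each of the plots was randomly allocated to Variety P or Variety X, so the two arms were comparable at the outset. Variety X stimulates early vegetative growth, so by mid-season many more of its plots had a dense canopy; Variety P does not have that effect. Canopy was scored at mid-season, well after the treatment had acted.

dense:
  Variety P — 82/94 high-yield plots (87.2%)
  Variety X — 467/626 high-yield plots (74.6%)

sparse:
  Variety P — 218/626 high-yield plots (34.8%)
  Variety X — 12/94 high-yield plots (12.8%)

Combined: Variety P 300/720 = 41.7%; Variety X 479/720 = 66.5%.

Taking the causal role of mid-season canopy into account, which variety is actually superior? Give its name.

Variety X

Within every mid-season canopy level Variety P has the higher rate, yet pooled Variety X does — Simpson's reversal.
Mid-season canopy is recorded after the variety and is itself shifted by it — it sits on the causal path from variety to outcome. Conditioning on a mediator would strip out part of the effect we want; the pooled comparison gives the total causal effect.
Pooled: Variety P 41.7% vs Variety X 66.5%; Variety X is higher overall.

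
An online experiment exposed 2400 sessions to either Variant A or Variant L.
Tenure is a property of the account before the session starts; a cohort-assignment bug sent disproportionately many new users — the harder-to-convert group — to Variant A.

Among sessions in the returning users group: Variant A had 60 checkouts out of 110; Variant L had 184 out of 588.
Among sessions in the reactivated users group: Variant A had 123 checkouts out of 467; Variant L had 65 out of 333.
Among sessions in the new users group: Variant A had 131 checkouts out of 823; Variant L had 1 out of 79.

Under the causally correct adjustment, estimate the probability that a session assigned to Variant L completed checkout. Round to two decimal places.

0.16

The stratified and pooled comparisons disagree (Variant A wins within each user tenure; Variant L wins overall), so the answer turns on the causal role of user tenure.
Since user tenure is a pre-existing factor (not a product of the variant) and it affects the outcome on its own, it is a confounder. The stratified rates, not the pooled rate, identify the causal effect.
Standardising Variant L to the population user tenure mix: 0.291·184/588 + 0.333·65/333 + 0.376·1/79 = 0.161.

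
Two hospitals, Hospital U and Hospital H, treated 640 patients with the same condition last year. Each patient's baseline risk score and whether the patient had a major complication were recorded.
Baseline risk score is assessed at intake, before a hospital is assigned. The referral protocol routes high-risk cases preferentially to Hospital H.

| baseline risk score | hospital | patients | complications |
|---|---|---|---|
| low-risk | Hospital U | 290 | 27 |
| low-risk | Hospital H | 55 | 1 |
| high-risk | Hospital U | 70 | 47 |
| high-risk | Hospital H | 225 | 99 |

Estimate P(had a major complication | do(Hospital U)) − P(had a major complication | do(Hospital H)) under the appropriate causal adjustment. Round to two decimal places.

+0.15

The baseline risk score-specific comparison favours Hospital H throughout, but the pooled figures favour Hospital U. The question is whether to condition on baseline risk score.
Here baseline risk score is a common cause — it drives both which hospital a case falls under and the outcome. The crude comparison mixes populations; the stratum-specific rates are the causally relevant ones.
Adjusting over the population distribution of baseline risk score: 0.539·(0.093−0.018) + 0.461·(0.671−0.440) = +0.147.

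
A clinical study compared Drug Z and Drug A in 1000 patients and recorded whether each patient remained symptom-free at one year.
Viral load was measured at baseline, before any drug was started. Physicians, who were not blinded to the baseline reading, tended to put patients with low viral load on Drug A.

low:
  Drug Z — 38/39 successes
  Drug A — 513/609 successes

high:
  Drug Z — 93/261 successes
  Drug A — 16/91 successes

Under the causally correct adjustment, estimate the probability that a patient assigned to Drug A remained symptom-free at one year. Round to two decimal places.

0.61

The viral load-specific comparison favours Drug Z throughout, but the pooled figures favour Drug A. The question is whether to condition on viral load.
Viral load differs across drugs for reasons unrelated to any effect of the drug itself, and it separately predicts the outcome — a classic confounder. We must compare within viral load levels.
Standardising Drug A to the population viral load mix: 0.648·513/609 + 0.352·16/91 = 0.608.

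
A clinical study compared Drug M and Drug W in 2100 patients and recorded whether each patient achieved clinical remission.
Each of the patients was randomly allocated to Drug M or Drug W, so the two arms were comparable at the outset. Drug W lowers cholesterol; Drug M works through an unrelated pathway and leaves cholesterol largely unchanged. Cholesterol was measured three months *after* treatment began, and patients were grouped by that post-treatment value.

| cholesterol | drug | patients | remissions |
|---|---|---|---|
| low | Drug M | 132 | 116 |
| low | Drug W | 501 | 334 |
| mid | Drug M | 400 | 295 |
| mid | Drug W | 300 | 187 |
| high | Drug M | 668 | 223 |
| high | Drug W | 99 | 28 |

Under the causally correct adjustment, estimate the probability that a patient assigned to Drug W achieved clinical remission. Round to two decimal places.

Cholesterol lies on the pathway drug → cholesterol → outcome, so adjusting for it blocks the indirect effect. For the total causal effect of drug, use the unadjusted pooled rates.
So P(outcome | do(Drug W)) is just the pooled rate for Drug W: 549/900 = 0.610.

0.61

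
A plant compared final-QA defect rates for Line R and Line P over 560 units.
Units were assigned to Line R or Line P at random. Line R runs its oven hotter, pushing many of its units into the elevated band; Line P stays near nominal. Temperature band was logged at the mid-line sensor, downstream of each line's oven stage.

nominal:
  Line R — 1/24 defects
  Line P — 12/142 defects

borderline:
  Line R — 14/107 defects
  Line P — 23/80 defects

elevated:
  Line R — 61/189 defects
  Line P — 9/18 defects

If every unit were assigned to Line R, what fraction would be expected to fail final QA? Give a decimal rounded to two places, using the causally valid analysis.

0.24

In-process temperature band here is a post-treatment variable shaped by the line; conditioning on it would introduce bias rather than remove it. The overall comparison is the causal one.
So P(outcome | do(Line R)) is just the pooled rate for Line R: 76/320 = 0.237.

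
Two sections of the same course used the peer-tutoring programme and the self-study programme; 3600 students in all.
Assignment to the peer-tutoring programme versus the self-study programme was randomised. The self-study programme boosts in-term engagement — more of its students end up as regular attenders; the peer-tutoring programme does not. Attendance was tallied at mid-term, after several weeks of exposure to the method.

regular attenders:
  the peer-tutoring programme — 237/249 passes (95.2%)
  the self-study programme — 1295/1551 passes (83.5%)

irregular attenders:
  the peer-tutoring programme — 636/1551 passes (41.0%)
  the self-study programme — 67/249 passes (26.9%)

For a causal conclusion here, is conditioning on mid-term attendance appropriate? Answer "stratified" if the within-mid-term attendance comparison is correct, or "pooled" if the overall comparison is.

The distribution of mid-term attendance is itself part of what the teaching method does — it is an intermediate outcome. Holding it fixed would remove that part of the effect; the total effect is the pooled difference.
Pooled: the peer-tutoring programme 48.5% vs the self-study programme 75.7%; the self-study programme is higher overall.

pooled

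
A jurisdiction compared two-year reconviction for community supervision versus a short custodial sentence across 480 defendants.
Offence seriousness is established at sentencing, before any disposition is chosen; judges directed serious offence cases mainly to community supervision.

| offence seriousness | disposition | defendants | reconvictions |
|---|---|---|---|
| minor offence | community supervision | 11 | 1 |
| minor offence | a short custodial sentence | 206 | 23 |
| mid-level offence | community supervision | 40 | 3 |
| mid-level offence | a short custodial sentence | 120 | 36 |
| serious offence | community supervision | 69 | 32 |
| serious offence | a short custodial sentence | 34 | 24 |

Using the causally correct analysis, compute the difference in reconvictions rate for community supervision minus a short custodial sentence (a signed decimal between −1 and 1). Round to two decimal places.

community supervision is lower inside every offence seriousness stratum but a short custodial sentence is lower in aggregate. Whether to stratify depends on how offence seriousness relates to the disposition.
Nothing the disposition does changes offence seriousness; the imbalance is an allocation artefact. With offence seriousness also predicting the outcome, the pooled figure is confounded, and the within-stratum comparison is the causal one.
Adjusting over the population distribution of offence seriousness: 0.452·(0.091−0.112) + 0.333·(0.075−0.300) + 0.215·(0.464−0.706) = -0.136.

-0.14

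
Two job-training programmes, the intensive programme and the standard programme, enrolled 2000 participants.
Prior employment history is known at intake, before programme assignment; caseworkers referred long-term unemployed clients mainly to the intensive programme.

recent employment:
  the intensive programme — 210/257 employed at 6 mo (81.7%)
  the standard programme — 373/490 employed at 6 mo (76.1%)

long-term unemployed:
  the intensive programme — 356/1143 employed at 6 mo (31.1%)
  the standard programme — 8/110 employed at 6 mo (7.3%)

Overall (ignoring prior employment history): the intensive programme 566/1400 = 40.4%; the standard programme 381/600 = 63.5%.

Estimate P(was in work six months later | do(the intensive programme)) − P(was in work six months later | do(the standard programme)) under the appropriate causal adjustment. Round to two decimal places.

+0.17

Within every prior employment history level the intensive programme has the higher rate, yet pooled the standard programme does — Simpson's reversal.
Since prior employment history is a pre-existing factor (not a product of the programme) and it affects the outcome on its own, it is a confounder. The stratified rates, not the pooled rate, identify the causal effect.
Adjusting over the population distribution of prior employment history: 0.373·(0.817−0.761) + 0.626·(0.311−0.073) = +0.170.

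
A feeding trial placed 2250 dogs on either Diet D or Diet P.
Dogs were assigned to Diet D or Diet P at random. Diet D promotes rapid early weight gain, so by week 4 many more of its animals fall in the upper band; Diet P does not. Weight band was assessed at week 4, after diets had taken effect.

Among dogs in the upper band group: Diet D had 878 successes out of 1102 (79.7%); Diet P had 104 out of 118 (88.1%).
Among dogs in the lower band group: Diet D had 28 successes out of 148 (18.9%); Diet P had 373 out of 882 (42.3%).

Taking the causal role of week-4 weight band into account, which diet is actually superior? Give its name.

Diet D

Because the diet influences week-4 weight band, week-4 weight band is a post-treatment mediator, not a confounder. Stratifying on it would bias the estimate; the causal effect is the crude pooled difference.
Pooled: Diet D 72.5% vs Diet P 47.7%; Diet D is higher overall.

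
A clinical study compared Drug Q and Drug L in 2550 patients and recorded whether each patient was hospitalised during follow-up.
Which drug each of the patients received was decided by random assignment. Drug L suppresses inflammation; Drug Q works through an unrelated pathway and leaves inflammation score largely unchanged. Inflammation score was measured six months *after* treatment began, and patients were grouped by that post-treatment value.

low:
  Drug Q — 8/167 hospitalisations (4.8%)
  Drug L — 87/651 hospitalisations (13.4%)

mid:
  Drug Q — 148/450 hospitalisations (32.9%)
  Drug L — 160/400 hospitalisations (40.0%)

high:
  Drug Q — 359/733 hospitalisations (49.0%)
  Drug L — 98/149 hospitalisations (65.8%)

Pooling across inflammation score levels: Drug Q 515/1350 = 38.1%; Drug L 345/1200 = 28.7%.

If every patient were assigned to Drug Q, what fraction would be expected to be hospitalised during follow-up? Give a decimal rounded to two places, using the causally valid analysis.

Inflammation score is downstream of the drug. One should not condition on a consequence of treatment, so the overall rates are the right comparison.
So P(outcome | do(Drug Q)) is just the pooled rate for Drug Q: 515/1350 = 0.381.

0.38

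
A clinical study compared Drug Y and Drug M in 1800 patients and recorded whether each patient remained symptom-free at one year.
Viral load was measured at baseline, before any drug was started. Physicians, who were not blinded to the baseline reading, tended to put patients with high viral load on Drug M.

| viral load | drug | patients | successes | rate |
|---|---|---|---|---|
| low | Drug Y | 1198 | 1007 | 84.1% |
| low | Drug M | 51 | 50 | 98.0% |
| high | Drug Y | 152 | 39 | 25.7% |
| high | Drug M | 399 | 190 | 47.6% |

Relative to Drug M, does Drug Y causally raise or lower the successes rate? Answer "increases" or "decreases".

decreases

Here viral load is a common cause — it drives both which drug a case falls under and the outcome. The crude comparison mixes populations; the stratum-specific rates are the causally relevant ones.
Within each level — low: 84.1% vs 98.0%; high: 25.7% vs 47.6% — Drug M is higher every time.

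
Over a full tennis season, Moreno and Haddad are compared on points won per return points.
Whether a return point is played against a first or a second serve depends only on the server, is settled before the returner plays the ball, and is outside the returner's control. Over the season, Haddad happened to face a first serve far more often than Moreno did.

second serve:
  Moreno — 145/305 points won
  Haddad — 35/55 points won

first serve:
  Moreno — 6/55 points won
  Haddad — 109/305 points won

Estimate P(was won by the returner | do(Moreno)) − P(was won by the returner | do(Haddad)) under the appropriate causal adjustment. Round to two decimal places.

-0.20

Here serve type is a common cause — it drives both which player a case falls under and the outcome. The crude comparison mixes populations; the stratum-specific rates are the causally relevant ones.
Adjusting over the population distribution of serve type: 0.500·(0.475−0.636) + 0.500·(0.109−0.357) = -0.205.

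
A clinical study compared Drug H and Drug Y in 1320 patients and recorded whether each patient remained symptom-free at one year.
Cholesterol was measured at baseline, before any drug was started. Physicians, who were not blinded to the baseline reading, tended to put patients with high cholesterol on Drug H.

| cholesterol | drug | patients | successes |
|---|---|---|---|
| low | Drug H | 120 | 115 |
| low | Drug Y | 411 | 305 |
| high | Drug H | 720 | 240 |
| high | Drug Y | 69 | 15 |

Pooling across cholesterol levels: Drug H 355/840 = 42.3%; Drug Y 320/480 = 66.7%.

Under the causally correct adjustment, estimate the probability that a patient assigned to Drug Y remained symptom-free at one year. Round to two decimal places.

0.43

The cholesterol-specific comparison favours Drug H throughout, but the pooled figures favour Drug Y. The question is whether to condition on cholesterol.
Cholesterol is set before the drug has any effect — it is not caused by the drug — and it independently drives the outcome. That makes it a confounder, so the causal comparison is within cholesterol levels.
Standardising Drug Y to the population cholesterol mix: 0.402·305/411 + 0.598·15/69 = 0.428.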